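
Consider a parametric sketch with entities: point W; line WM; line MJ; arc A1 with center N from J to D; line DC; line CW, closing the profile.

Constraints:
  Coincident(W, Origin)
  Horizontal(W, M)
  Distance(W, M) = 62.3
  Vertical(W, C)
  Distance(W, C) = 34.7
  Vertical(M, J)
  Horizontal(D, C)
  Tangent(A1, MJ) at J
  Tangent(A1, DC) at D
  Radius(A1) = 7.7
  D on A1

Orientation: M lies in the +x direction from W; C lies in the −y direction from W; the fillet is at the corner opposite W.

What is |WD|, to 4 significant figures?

64.69

W is at the origin; W and M share the same y with |WM| = 62.3 and M on the +x side, so M = (62.30, 0.000). W and C share the same x with |WC| = 34.7 and C on the −y side, so C = (0.000, -34.70). The virtual corner opposite W is at (62.30, -34.70). The tangent condition forces NJ to be normal to MJ and tangency of A1 to DC means the radius ND is perpendicular to DC, with radius 7.7, so the center N sits 7.7 in from both sides at N = (54.60, -27.00). That places the tangent points at J = (62.30, -27.00) on MJ and D = (54.60, -34.70) on DC. Then |WD| = |D − W| = 64.69.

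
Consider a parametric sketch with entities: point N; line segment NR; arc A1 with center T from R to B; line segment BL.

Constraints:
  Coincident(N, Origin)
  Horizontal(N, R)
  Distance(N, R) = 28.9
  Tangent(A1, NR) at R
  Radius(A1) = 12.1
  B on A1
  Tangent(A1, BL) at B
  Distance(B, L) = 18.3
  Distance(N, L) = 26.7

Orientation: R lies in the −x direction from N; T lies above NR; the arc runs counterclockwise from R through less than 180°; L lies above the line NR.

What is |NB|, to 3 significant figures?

19.2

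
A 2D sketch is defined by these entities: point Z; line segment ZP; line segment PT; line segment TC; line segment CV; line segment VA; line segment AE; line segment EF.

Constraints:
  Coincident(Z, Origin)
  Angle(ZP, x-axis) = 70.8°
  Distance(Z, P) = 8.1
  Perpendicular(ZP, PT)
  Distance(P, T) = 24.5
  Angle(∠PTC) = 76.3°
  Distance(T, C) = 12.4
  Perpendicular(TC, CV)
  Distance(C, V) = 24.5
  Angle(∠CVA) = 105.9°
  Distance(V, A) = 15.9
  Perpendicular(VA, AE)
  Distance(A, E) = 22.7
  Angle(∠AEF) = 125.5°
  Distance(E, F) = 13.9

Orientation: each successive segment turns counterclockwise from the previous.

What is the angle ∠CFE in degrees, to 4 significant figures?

112.0°

Z is at the origin; ZP runs at 70.8° with length 8.1, so P = (2.664, 7.649). ZP ⟂ PT, so PT runs at 160.8°; with |PT| = 24.5, T = (-20.47, 15.71). ∠PTC = 76.3° gives TC at -95.50° from the x-axis; with |TC| = 12.4, C = (-21.66, 3.364). TC ⟂ CV, so CV runs at -5.500°; with |CV| = 24.5, V = (2.725, 1.016). ∠CVA = 105.9° gives VA at 68.60° from the x-axis; with |VA| = 15.9, A = (8.527, 15.82). VA is perpendicular to AE, so AE runs at 158.6°; with |AE| = 22.7, E = (-12.61, 24.10). ∠AEF = 125.5° gives EF at -146.9° from the x-axis; with |EF| = 13.9, F = (-24.25, 16.51). Then cos ∠CFE = FC·FE / (|FC||FE|), giving 112.0°.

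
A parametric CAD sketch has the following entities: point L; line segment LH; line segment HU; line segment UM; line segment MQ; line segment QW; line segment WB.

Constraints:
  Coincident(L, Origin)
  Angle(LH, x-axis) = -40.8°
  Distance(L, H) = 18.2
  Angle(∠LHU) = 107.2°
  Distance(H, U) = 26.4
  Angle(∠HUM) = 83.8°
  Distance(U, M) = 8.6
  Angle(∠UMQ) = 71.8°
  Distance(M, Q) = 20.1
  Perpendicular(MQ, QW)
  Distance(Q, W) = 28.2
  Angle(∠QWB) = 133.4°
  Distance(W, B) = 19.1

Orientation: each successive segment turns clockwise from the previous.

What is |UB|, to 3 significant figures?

33.3

L is at the origin; LH runs at -40.8° with length 18.2, so H = (13.8, -11.9). ∠LHU = 107.2° gives HU at -114° from the x-axis; with |HU| = 26.4, U = (3.21, -36.1). ∠HUM = 83.8° gives UM at 150° from the x-axis; with |UM| = 8.6, M = (-4.25, -31.8). ∠UMQ = 71.8° gives MQ at 42.0° from the x-axis; with |MQ| = 20.1, Q = (10.7, -18.4). The perpendicularity gives QW at right angles to MQ, so QW runs at -48.0°; with |QW| = 28.2, W = (29.6, -39.3). ∠QWB = 133.4° gives WB at -94.6° from the x-axis; with |WB| = 19.1, B = (28.0, -58.4). Then |UB| = |B − U| = 33.3.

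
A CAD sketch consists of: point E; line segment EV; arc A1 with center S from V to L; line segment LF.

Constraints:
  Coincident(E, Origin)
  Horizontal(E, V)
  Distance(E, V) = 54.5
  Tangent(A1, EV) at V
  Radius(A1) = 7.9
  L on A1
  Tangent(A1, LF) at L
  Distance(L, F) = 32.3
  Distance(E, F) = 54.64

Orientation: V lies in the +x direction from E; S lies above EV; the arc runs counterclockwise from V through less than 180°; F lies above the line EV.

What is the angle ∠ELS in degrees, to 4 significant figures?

28.20°

Checks: |SL| = 7.900 ✓; ∠(SL, LF) = 90.00° ✓; |LF| = 32.30 ✓; |EF| = 54.64 ✓.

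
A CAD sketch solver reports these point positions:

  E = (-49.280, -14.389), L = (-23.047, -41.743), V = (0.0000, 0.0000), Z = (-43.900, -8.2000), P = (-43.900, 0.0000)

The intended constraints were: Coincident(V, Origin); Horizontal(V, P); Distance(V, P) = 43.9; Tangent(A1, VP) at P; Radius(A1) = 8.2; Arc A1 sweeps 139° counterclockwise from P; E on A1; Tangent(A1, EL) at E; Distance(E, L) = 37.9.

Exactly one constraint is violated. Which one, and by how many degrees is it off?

Tangent(A1, EL) at E — off by 5.20°.

V = (0.00, 0.00) ✓; V.y = 0.00, P.y = 0.00 ✓; |VP| = 43.90 ✓; ∠(ZP, PV) = 90.00° ✓; |ZP| = 8.200 ✓; bearing(Z→E) − bearing(Z→P) = 139.0° ✓; |ZE| = 8.200 ✓; ∠(ZE, EL) = 95.20° ✗; |EL| = 37.90 ✓.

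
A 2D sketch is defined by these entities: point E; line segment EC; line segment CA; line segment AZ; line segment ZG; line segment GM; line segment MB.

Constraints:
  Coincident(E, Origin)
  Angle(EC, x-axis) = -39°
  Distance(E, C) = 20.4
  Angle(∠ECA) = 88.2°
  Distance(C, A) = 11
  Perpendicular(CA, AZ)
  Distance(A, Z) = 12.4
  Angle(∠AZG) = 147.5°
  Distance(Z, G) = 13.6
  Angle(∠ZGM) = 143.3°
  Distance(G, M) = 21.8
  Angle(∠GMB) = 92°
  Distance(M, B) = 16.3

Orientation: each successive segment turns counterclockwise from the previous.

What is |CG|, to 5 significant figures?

24.154

E is at the origin; EC runs at -39.0° with length 20.4, so C = (15.854, -12.838). ∠ECA = 88.2° gives CA at 52.800° from the x-axis; with |CA| = 11.0, A = (22.504, -4.0763). CA is perpendicular to AZ, so AZ runs at 142.80°; with |AZ| = 12.4, Z = (12.627, 3.4207). ∠AZG = 147.5° gives ZG at 175.30° from the x-axis; with |ZG| = 13.6, G = (-0.92687, 4.5351). Then |CG| = |G − C| = 24.154.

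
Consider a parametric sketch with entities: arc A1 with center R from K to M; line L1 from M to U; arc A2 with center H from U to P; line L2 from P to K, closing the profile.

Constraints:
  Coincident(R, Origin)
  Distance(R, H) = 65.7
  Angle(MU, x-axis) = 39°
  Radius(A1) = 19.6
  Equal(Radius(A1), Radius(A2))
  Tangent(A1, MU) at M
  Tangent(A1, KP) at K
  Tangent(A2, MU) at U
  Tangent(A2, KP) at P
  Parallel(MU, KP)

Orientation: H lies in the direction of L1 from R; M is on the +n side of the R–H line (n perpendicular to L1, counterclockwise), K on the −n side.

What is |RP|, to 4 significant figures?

68.56

Tangency of A1 to both parallel lines with radius 19.6 puts M and K at R ± 19.6·n: M = (-12.33, 15.23), K = (12.33, -15.23). Equal radii place U and P the same way about H: U = H + 19.6·n = (38.72, 56.58), P = H − 19.6·n = (63.39, 26.11). Then |RP| = |P − R| = 68.56.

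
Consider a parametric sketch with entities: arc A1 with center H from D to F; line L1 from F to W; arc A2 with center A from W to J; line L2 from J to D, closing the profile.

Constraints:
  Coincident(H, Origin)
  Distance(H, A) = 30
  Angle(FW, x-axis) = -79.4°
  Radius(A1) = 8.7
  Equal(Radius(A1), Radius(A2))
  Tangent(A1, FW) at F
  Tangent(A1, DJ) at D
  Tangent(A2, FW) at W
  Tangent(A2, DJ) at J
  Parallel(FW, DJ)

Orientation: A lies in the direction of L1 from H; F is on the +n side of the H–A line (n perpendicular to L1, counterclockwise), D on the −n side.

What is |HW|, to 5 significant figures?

31.236

The slot axis is L1's direction at -79.4°, so u = (cos -79.4°, sin -79.4°) = (0.18395, -0.98294) and n = (−sin -79.4°, cos -79.4°) = (0.98294, 0.18395). H is at the origin and A lies 30.0 along u from H, so A = 30.0·u = (5.5185, -29.488). Tangency of A1 to both parallel lines with radius 8.7 puts F and D at H ± 8.7·n: F = (8.5515, 1.6004), D = (-8.5515, -1.6004). Equal radii place W and J the same way about A: W = A + 8.7·n = (14.070, -27.888), J = A − 8.7·n = (-3.0330, -31.088). Then |HW| = |W − H| = 31.236.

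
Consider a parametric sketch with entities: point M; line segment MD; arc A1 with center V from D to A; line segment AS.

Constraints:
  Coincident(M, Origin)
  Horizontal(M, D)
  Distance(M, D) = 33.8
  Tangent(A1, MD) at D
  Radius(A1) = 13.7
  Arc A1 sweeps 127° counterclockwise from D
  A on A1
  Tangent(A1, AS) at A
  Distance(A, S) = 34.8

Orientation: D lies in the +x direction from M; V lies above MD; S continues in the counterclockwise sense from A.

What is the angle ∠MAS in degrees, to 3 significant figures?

79.1°

On A1, D sits at bearing -90° from V; a 127° counterclockwise sweep puts A at bearing 37°, so A = V + 13.7·(cos 37°, sin 37°) = (44.7, 21.9). A1 meets AS tangentially, so VA is at right angles to AS, so AS runs along (−sin 37°, cos 37°); with |AS| = 34.8, S = (23.8, 49.7). Then cos ∠MAS = AM·AS / (|AM||AS|), giving 79.1°.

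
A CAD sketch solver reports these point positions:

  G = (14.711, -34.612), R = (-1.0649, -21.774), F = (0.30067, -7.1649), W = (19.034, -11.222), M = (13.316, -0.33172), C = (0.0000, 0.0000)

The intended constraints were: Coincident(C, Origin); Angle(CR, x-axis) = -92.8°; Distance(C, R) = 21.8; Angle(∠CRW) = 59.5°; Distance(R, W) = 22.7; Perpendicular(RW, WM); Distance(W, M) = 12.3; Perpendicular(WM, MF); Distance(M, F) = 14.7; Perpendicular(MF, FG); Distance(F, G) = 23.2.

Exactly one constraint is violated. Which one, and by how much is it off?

Distance(F, G) = 23.2 — off by 7.80.

C = (0.00, 0.00) ✓; CR at -92.80° ✓; |CR| = 21.80 ✓; ∠CRW = 59.50° ✓; |RW| = 22.70 ✓; ∠(RW, WM) = 90.00° ✓; |WM| = 12.30 ✓; ∠(WM, MF) = 90.00° ✓; |MF| = 14.70 ✓; ∠(MF, FG) = 90.00° ✓; |FG| = 31.00 ✗.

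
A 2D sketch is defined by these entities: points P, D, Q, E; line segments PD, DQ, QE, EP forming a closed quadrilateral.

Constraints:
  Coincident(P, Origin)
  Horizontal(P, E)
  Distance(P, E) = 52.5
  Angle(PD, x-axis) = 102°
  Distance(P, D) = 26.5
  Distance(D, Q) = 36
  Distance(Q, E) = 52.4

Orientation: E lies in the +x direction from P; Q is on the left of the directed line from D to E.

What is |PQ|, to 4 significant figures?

51.33

P is at the origin; PE is horizontal with |PE| = 52.5 and E in +x, so E = (52.5, 0). PD runs at 102.0° with |PD| = 26.5, so D = (-5.510, 25.92). Q is determined by |DQ| = 36.0 and |QE| = 52.4 together: it lies at the intersection of circle(D, 36.0) and circle(E, 52.4). With |DE| = 63.54, the foot of the radical line on DE is 20.36 from D and the perpendicular offset is √(36.0² − 20.36²) = 29.69. Taking the left-of-DE solution: Q = (25.19, 44.72).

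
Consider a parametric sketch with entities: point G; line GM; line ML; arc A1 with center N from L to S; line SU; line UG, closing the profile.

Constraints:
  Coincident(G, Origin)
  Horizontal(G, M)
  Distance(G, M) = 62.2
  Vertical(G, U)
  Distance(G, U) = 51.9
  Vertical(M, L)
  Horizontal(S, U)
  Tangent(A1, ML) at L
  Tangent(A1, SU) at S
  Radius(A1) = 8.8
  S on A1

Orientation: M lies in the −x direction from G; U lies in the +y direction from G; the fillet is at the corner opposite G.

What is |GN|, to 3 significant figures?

68.6

G and U share the same x with |GU| = 51.9 and U on the +y side, so U = (0.00, 51.9). The virtual corner opposite G is at (-62.2, 51.9). The tangent condition forces NL to be normal to ML and tangency of A1 to SU means the radius NS is perpendicular to SU, with radius 8.8, so the center N sits 8.8 in from both sides at N = (-53.4, 43.1). Then |GN| = |N − G| = 68.6.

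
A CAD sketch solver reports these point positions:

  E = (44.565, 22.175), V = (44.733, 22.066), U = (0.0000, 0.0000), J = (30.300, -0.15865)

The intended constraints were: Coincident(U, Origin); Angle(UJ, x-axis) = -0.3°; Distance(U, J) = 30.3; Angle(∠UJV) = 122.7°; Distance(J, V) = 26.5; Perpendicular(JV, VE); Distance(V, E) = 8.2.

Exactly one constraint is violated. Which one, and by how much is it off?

Distance(V, E) = 8.2 — off by 8.00.

U = (0.00, 0.00) ✓; UJ at -0.3000° ✓; |UJ| = 30.30 ✓; ∠UJV = 122.7° ✓; |JV| = 26.50 ✓; ∠(JV, VE) = 90.02° ✓; |VE| = 0.2003 ✗.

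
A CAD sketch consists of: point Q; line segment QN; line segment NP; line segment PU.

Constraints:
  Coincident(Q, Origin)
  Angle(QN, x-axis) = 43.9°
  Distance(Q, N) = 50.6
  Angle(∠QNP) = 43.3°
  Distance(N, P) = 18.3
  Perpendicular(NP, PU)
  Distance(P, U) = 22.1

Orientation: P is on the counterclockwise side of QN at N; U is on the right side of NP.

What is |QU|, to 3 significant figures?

59.7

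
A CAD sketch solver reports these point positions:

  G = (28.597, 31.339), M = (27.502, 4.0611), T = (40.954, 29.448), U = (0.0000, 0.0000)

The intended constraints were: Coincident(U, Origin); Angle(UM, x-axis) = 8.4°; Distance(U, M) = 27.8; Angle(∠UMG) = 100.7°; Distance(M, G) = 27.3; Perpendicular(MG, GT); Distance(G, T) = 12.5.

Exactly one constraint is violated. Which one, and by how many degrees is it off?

Perpendicular(MG, GT) — off by 6.40°.

U = (0.00, 0.00) ✓; UM at 8.400° ✓; |UM| = 27.80 ✓; ∠UMG = 100.7° ✓; |MG| = 27.30 ✓; ∠(MG, GT) = 96.40° ✗; |GT| = 12.50 ✓.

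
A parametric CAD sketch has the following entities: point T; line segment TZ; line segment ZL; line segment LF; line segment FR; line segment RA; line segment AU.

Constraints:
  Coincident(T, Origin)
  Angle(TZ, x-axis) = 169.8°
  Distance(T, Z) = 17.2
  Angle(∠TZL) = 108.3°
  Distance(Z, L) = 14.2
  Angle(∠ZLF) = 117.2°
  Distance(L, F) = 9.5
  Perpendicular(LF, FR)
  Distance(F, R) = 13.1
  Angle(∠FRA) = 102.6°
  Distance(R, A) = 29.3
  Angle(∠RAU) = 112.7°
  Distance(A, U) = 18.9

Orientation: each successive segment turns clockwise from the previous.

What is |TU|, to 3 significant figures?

41.2

∠FRA = 102.6° gives RA at -132° from the x-axis; with |RA| = 29.3, A = (-23.2, -9.84). ∠RAU = 112.7° gives AU at 161° from the x-axis; with |AU| = 18.9, U = (-41.1, -3.56). Then |TU| = |U − T| = 41.2.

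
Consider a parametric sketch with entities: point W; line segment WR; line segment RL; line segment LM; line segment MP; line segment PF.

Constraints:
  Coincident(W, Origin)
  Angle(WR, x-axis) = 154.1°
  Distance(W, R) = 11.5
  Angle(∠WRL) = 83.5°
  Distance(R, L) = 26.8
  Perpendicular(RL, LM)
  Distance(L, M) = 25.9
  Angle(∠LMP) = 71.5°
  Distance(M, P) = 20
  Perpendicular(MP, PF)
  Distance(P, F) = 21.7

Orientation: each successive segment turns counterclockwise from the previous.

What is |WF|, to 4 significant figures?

18.30

∠LMP = 71.5° gives MP at 89.10° from the x-axis; with |MP| = 20.0, P = (5.497, -8.861). MP ⟂ PF, so PF runs at 179.1°; with |PF| = 21.7, F = (-16.20, -8.520). Then |WF| = |F − W| = 18.30.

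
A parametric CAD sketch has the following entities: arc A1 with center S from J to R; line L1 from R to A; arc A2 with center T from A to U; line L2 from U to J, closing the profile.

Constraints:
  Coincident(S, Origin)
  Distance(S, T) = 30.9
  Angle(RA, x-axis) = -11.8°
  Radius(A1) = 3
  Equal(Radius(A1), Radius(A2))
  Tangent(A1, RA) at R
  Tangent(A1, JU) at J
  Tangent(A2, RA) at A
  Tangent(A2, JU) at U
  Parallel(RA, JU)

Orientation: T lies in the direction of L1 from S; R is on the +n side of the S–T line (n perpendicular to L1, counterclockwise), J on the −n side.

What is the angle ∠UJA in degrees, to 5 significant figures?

10.989°

The slot axis is L1's direction at -11.8°, so u = (cos -11.8°, sin -11.8°) = (0.97887, -0.20450) and n = (−sin -11.8°, cos -11.8°) = (0.20450, 0.97887). S is at the origin and T lies 30.9 along u from S, so T = 30.9·u = (30.247, -6.3189). Tangency of A1 to both parallel lines with radius 3.0 puts R and J at S ± 3.0·n: R = (0.61349, 2.9366), J = (-0.61349, -2.9366). Equal radii place A and U the same way about T: A = T + 3.0·n = (30.860, -3.3823), U = T − 3.0·n = (29.634, -9.2555). Then cos ∠UJA = JU·JA / (|JU||JA|), giving 10.989°.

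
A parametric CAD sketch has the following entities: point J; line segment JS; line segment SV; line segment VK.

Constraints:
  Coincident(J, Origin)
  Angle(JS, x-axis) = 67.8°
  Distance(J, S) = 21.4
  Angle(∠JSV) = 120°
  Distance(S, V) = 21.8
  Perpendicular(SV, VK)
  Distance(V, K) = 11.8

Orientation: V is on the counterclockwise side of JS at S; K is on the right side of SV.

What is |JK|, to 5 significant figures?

44.456

J is at the origin; JS runs at 67.8° with length 21.4, so S = 21.4·(cos 67.8°, sin 67.8°) = (8.0858, 19.814). ∠JSV = 120.0°, so SV runs at 67.8° + (180° − 120.0°) = 127.80° from the x-axis; with |SV| = 21.8, V = S + 21.8·(cos 127.80°, sin 127.80°) = (-5.2756, 37.039). SV is perpendicular to VK; with |VK| = 11.8 on the right of SV, K = V + 11.8·(0.79016, 0.61291) = (4.0482, 44.271). Then |JK| = |K − J| = 44.456.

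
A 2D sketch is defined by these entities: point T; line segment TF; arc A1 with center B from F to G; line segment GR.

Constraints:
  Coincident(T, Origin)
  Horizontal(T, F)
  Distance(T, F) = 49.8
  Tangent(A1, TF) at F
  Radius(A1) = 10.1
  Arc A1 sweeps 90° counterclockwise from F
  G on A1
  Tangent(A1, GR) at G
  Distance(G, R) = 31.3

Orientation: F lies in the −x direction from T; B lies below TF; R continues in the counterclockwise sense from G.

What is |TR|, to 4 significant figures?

72.81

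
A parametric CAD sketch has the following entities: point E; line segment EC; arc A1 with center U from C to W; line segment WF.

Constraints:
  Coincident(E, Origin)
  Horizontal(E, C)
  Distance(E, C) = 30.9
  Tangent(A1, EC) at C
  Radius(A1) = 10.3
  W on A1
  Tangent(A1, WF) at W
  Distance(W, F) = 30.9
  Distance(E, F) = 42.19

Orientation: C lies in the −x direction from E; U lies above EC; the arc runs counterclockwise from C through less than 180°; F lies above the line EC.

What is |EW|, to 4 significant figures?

22.46

Checks: |UW| = 10.30 ✓; ∠(UW, WF) = 90.00° ✓; |WF| = 30.90 ✓; |EF| = 42.19 ✓.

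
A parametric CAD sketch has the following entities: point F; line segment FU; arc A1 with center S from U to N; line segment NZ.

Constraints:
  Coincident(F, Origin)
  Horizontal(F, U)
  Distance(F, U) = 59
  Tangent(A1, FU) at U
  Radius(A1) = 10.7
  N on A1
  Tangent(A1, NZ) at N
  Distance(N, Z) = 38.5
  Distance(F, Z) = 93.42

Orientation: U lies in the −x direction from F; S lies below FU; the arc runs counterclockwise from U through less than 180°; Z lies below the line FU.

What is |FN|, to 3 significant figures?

69.3

Checks: |SN| = 10.70 ✓; ∠(SN, NZ) = 90.00° ✓; |NZ| = 38.50 ✓; |FZ| = 93.42 ✓.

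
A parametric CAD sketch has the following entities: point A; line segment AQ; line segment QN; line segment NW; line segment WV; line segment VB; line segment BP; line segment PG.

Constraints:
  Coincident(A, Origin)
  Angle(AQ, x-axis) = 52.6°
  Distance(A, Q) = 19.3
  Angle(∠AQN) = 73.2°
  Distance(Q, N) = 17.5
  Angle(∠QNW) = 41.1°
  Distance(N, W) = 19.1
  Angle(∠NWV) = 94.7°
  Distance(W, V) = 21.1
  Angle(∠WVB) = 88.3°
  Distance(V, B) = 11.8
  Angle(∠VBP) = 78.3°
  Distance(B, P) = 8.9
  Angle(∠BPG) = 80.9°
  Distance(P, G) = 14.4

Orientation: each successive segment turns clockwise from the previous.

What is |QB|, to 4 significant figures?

10.96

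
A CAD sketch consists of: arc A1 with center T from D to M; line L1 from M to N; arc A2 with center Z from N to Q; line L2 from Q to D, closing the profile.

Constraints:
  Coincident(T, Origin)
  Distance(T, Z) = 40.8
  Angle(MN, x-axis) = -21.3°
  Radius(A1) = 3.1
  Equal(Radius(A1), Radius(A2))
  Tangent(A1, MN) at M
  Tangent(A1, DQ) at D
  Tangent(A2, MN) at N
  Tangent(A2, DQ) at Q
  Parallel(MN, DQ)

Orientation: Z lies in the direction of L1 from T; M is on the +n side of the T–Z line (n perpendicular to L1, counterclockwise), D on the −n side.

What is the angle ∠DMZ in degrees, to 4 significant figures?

85.65°

The slot axis is L1's direction at -21.3°, so u = (cos -21.3°, sin -21.3°) = (0.9317, -0.3633) and n = (−sin -21.3°, cos -21.3°) = (0.3633, 0.9317). T is at the origin and Z lies 40.8 along u from T, so Z = 40.8·u = (38.01, -14.82). Tangency of A1 to both parallel lines with radius 3.1 puts M and D at T ± 3.1·n: M = (1.126, 2.888), D = (-1.126, -2.888). Then cos ∠DMZ = MD·MZ / (|MD||MZ|), giving 85.65°.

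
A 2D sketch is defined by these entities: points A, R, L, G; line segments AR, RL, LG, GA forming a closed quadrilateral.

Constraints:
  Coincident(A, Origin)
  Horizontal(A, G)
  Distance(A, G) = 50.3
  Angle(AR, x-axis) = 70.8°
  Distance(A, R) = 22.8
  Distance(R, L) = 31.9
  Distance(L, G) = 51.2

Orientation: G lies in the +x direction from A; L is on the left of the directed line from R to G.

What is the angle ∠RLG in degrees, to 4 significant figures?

65.72°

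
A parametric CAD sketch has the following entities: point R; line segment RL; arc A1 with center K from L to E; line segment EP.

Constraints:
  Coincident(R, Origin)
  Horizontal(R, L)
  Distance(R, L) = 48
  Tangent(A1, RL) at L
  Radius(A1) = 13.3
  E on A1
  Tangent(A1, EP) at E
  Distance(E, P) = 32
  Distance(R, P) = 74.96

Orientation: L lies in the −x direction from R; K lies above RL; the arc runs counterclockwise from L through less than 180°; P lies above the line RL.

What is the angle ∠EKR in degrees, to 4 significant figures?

56.71°

R is at the origin; RL is horizontal with |RL| = 48.0 and L on the −x side, so L = (-48.00, 0.000). A1 meets RL tangentially, so KL is at right angles to RL, so K = L + (0, 13.3) = (-48.00, 13.30). Since KE ⟂ EP (tangency), |KP| = √(13.3² + 32.0²) = 34.65 regardless of where E sits on A1. So P lies on both circle(R, 74.96) and circle(K, 34.65); the above-RL intersection is P = (-59.08, 46.13). E is the foot of the tangent from P: E = (-38.00, 22.06).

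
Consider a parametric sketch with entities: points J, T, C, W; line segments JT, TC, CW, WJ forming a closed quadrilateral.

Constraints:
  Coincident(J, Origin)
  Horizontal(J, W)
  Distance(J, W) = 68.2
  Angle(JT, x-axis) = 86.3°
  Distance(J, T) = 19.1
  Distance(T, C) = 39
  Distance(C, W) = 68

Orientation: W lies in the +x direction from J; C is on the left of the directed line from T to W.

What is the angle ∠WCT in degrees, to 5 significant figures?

75.845°

Checks: J = (0.00, 0.00) ✓; |TC| = 39.00 ✓; |CW| = 68.00 ✓.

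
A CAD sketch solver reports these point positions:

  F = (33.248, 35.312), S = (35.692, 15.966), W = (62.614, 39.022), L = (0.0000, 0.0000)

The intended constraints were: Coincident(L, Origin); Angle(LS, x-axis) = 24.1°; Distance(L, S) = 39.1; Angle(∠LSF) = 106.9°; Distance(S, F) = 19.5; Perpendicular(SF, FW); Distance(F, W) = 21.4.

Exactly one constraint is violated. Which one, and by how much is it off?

Distance(F, W) = 21.4 — off by 8.20.

L = (0.00, 0.00) ✓; LS at 24.10° ✓; |LS| = 39.10 ✓; ∠LSF = 106.9° ✓; |SF| = 19.50 ✓; ∠(SF, FW) = 90.00° ✓; |FW| = 29.60 ✗.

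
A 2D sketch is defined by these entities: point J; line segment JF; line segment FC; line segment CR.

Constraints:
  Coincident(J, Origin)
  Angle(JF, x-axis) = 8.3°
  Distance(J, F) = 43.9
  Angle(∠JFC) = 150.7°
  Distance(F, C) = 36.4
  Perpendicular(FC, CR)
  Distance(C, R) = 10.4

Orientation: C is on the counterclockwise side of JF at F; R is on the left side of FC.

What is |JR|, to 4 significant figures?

75.50

J is at the origin; JF runs at 8.3° with length 43.9, so F = 43.9·(cos 8.3°, sin 8.3°) = (43.44, 6.337). ∠JFC = 150.7°, so FC runs at 8.3° + (180° − 150.7°) = 37.60° from the x-axis; with |FC| = 36.4, C = F + 36.4·(cos 37.60°, sin 37.60°) = (72.28, 28.55). FC ⟂ CR; with |CR| = 10.4 on the left of FC, R = C + 10.4·(-0.6101, 0.7923) = (65.93, 36.79). Then |JR| = |R − J| = 75.50.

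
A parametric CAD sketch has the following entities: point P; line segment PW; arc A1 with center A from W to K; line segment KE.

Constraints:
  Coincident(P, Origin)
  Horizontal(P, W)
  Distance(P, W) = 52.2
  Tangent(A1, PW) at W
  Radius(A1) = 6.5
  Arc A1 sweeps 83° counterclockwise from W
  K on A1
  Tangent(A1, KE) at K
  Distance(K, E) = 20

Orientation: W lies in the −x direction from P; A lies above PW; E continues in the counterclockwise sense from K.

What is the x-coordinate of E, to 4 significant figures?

-43.31

On A1, W sits at bearing -90° from A; an 83° counterclockwise sweep puts K at bearing -7°, so K = A + 6.5·(cos -7°, sin -7°) = (-45.75, 5.708). Tangency of A1 to KE means the radius AK is perpendicular to KE, so KE runs along (−sin -7°, cos -7°); with |KE| = 20.0, E = (-43.31, 25.56). So E.x = -43.31.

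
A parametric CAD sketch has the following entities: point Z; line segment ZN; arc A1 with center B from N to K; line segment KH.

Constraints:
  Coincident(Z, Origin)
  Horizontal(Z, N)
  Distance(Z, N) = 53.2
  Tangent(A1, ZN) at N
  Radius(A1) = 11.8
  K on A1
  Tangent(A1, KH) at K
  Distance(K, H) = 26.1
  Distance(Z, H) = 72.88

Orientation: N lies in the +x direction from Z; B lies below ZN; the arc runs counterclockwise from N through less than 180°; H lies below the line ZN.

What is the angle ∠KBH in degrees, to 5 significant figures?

65.672°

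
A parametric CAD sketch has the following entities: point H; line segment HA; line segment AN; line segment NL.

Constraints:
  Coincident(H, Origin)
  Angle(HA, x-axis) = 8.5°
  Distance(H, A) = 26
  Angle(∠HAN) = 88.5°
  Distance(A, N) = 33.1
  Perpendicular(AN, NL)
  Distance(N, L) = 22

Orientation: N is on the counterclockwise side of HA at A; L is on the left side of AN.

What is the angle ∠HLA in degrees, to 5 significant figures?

40.628°

∠HAN = 88.5°, so AN runs at 8.5° + (180° − 88.5°) = 100.00° from the x-axis; with |AN| = 33.1, N = A + 33.1·(cos 100.00°, sin 100.00°) = (19.967, 36.440). AN ⟂ NL; with |NL| = 22.0 on the left of AN, L = N + 22.0·(-0.98481, -0.17365) = (-1.6991, 32.620). Then cos ∠HLA = LH·LA / (|LH||LA|), giving 40.628°.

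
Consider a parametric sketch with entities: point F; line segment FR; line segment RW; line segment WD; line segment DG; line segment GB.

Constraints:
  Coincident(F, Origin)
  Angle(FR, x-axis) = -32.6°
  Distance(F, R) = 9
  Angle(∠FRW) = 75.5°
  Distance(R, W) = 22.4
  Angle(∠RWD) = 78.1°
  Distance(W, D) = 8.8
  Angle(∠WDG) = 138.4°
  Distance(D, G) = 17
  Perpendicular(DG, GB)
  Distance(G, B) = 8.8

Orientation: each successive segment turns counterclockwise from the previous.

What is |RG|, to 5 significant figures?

19.961

F is at the origin; FR runs at -32.6° with length 9.0, so R = (7.5821, -4.8489). ∠FRW = 75.5° gives RW at 71.900° from the x-axis; with |RW| = 22.4, W = (14.541, 16.443). ∠RWD = 78.1° gives WD at 173.80° from the x-axis; with |WD| = 8.8, D = (5.7927, 17.393). ∠WDG = 138.4° gives DG at -144.60° from the x-axis; with |DG| = 17.0, G = (-8.0645, 7.5452). Then |RG| = |G − R| = 19.961.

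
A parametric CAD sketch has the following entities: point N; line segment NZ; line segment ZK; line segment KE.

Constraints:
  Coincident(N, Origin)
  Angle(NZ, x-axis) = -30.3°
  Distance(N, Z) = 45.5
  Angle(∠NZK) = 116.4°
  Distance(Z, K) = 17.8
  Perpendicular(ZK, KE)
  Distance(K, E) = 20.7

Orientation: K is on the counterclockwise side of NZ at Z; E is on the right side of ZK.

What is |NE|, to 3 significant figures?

72.3

N is at the origin; NZ runs at -30.3° with length 45.5, so Z = 45.5·(cos -30.3°, sin -30.3°) = (39.3, -23.0). ∠NZK = 116.4°, so ZK runs at -30.3° + (180° − 116.4°) = 33.3° from the x-axis; with |ZK| = 17.8, K = Z + 17.8·(cos 33.3°, sin 33.3°) = (54.2, -13.2). The perpendicularity gives KE at right angles to ZK; with |KE| = 20.7 on the right of ZK, E = K + 20.7·(0.549, -0.836) = (65.5, -30.5). Then |NE| = |E − N| = 72.3.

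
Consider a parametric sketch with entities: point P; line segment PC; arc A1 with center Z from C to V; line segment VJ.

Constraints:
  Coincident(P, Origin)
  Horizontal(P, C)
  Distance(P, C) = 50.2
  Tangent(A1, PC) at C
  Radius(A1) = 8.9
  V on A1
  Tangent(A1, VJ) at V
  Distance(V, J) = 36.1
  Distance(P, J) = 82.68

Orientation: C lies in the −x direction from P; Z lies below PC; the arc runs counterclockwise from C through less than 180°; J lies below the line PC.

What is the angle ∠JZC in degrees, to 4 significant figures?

141.2°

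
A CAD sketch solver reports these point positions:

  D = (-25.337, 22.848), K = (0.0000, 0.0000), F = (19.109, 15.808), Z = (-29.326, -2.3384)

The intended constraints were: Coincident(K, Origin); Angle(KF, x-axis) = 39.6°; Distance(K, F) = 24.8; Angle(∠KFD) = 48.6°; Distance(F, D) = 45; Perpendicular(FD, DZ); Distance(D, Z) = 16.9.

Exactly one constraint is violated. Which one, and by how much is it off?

Distance(D, Z) = 16.9 — off by 8.60.

K = (0.00, 0.00) ✓; KF at 39.60° ✓; |KF| = 24.80 ✓; ∠KFD = 48.60° ✓; |FD| = 45.00 ✓; ∠(FD, DZ) = 90.00° ✓; |DZ| = 25.50 ✗.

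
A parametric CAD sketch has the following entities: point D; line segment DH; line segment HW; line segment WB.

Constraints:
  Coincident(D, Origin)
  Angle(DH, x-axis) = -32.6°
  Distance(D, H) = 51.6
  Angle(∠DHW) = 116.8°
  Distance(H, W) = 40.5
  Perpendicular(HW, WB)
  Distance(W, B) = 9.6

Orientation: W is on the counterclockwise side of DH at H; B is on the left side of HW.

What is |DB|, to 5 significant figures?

73.452

∠DHW = 116.8°, so HW runs at -32.6° + (180° − 116.8°) = 30.600° from the x-axis; with |HW| = 40.5, W = H + 40.5·(cos 30.600°, sin 30.600°) = (78.331, -7.1844). HW is perpendicular to WB; with |WB| = 9.6 on the left of HW, B = W + 9.6·(-0.50904, 0.86074) = (73.444, 1.0787). Then |DB| = |B − D| = 73.452.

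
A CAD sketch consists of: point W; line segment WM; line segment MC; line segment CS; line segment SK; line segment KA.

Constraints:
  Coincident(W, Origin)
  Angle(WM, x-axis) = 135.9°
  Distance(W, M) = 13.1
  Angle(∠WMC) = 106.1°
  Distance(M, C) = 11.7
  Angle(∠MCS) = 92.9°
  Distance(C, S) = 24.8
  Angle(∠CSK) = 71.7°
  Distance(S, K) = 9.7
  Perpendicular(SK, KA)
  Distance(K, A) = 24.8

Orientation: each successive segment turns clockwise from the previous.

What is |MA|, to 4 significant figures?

10.33

∠CSK = 71.7° gives SK at -133.4° from the x-axis; with |SK| = 9.7, K = (11.88, 1.879). The perpendicularity gives KA at right angles to SK, so KA runs at 136.6°; with |KA| = 24.8, A = (-6.140, 18.92). Then |MA| = |A − M| = 10.33.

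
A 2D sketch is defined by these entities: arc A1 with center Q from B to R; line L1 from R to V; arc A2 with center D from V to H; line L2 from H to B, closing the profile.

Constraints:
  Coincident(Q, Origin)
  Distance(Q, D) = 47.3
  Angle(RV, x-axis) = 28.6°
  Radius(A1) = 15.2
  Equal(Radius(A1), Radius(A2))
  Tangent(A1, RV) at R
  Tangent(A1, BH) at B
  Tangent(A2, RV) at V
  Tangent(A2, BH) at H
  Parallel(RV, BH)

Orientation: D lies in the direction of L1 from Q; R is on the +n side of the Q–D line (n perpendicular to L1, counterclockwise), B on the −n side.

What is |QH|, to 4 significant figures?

49.68

The slot axis is L1's direction at 28.6°, so u = (cos 28.6°, sin 28.6°) = (0.8780, 0.4787) and n = (−sin 28.6°, cos 28.6°) = (-0.4787, 0.8780). Q is at the origin and D lies 47.3 along u from Q, so D = 47.3·u = (41.53, 22.64). Tangency of A1 to both parallel lines with radius 15.2 puts R and B at Q ± 15.2·n: R = (-7.276, 13.35), B = (7.276, -13.35). Equal radii place V and H the same way about D: V = D + 15.2·n = (34.25, 35.99), H = D − 15.2·n = (48.80, 9.297). Then |QH| = |H − Q| = 49.68.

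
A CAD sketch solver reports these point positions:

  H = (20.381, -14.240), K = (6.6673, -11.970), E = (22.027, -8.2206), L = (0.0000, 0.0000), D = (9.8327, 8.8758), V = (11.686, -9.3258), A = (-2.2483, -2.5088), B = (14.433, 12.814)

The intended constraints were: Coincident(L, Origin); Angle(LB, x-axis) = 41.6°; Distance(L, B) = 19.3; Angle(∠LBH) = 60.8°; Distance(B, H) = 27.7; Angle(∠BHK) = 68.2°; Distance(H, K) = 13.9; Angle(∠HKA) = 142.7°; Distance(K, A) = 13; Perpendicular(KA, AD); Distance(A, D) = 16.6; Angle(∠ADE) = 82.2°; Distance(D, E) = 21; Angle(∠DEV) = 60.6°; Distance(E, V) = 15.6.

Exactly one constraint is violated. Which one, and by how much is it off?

Distance(E, V) = 15.6 — off by 5.20.

L = (0.00, 0.00) ✓; LB at 41.60° ✓; |LB| = 19.30 ✓; ∠LBH = 60.80° ✓; |BH| = 27.70 ✓; ∠BHK = 68.20° ✓; |HK| = 13.90 ✓; ∠HKA = 142.7° ✓; |KA| = 13.00 ✓; ∠(KA, AD) = 90.00° ✓; |AD| = 16.60 ✓; ∠ADE = 82.20° ✓; |DE| = 21.00 ✓; ∠DEV = 60.60° ✓; |EV| = 10.40 ✗.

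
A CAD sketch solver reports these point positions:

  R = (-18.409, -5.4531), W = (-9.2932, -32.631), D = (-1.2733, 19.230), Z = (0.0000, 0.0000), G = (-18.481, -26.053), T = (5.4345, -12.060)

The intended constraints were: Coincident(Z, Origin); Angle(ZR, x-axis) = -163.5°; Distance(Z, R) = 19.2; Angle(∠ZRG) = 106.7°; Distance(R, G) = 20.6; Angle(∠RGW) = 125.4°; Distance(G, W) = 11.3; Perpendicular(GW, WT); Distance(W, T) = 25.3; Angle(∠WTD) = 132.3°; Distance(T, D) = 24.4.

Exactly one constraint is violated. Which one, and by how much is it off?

Distance(T, D) = 24.4 — off by 7.60.

Z = (0.00, 0.00) ✓; ZR at -163.5° ✓; |ZR| = 19.20 ✓; ∠ZRG = 106.7° ✓; |RG| = 20.60 ✓; ∠RGW = 125.4° ✓; |GW| = 11.30 ✓; ∠(GW, WT) = 90.00° ✓; |WT| = 25.30 ✓; ∠WTD = 132.3° ✓; |TD| = 32.00 ✗.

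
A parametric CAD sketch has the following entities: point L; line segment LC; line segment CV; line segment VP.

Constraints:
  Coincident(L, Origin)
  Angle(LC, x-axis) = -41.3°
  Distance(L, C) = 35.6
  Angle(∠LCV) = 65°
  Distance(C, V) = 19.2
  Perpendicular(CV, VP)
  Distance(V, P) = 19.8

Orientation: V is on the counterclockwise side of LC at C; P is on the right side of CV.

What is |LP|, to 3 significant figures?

52.2

∠LCV = 65.0°, so CV runs at -41.3° + (180° − 65.0°) = 73.7° from the x-axis; with |CV| = 19.2, V = C + 19.2·(cos 73.7°, sin 73.7°) = (32.1, -5.07). The perpendicularity gives VP at right angles to CV; with |VP| = 19.8 on the right of CV, P = V + 19.8·(0.960, -0.281) = (51.1, -10.6). Then |LP| = |P − L| = 52.2.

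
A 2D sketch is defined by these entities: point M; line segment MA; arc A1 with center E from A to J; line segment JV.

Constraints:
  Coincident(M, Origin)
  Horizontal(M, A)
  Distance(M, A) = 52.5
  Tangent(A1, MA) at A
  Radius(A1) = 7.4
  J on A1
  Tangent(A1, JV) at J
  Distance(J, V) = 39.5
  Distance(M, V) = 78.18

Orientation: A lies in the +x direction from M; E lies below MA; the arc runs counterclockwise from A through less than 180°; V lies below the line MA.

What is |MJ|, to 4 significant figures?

47.06

Checks: |EJ| = 7.400 ✓; ∠(EJ, JV) = 90.00° ✓; |JV| = 39.50 ✓; |MV| = 78.18 ✓.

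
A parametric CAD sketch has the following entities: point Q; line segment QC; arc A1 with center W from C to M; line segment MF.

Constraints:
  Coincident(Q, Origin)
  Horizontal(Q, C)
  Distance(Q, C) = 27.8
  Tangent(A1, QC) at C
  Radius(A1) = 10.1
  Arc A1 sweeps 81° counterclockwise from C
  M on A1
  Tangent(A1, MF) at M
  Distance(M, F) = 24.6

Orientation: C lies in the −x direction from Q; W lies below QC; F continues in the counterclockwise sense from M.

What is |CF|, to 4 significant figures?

35.61

Q is at the origin; Q and C share the same y with |QC| = 27.8 and C on the −x side, so C = (-27.80, 0.000). A1 meets QC tangentially, so WC is at right angles to QC, so W = C + (0, -10.1) = (-27.80, -10.10). On A1, C sits at bearing 90° from W; an 81° counterclockwise sweep puts M at bearing 171°, so M = W + 10.1·(cos 171°, sin 171°) = (-37.78, -8.520). Tangency of A1 to MF means the radius WM is perpendicular to MF, so MF runs along (−sin 171°, cos 171°); with |MF| = 24.6, F = (-41.62, -32.82). Then |CF| = |F − C| = 35.61.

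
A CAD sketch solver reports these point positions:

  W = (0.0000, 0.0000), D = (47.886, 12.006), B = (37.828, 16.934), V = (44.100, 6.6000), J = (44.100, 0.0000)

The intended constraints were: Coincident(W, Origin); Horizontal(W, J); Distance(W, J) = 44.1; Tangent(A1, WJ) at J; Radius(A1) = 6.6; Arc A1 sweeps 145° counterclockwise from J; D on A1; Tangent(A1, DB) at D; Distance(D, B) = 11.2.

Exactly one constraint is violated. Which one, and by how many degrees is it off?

Tangent(A1, DB) at D — off by 8.90°.

W = (0.00, 0.00) ✓; W.y = 0.00, J.y = 0.00 ✓; |WJ| = 44.10 ✓; ∠(VJ, JW) = 90.00° ✓; |VJ| = 6.600 ✓; bearing(V→D) − bearing(V→J) = 145.0° ✓; |VD| = 6.600 ✓; ∠(VD, DB) = 81.10° ✗; |DB| = 11.20 ✓.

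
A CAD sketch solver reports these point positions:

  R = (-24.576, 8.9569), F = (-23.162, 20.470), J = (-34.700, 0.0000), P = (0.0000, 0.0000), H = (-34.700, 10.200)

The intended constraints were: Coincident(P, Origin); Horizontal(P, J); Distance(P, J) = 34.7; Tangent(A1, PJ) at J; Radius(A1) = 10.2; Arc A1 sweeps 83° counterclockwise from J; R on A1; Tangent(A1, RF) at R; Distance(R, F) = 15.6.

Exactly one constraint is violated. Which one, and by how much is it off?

Distance(R, F) = 15.6 — off by 4.00.

P = (0.00, 0.00) ✓; P.y = 0.00, J.y = 0.00 ✓; |PJ| = 34.70 ✓; ∠(HJ, JP) = 90.00° ✓; |HJ| = 10.20 ✓; bearing(H→R) − bearing(H→J) = 83.00° ✓; |HR| = 10.20 ✓; ∠(HR, RF) = 90.00° ✓; |RF| = 11.60 ✗.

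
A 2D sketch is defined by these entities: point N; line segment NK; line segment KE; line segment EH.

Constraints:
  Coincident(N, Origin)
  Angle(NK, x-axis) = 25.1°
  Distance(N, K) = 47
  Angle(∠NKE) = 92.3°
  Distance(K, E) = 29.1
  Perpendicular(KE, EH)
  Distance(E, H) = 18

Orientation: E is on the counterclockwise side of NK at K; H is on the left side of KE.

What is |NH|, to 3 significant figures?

42.4

∠NKE = 92.3°, so KE runs at 25.1° + (180° − 92.3°) = 113° from the x-axis; with |KE| = 29.1, E = K + 29.1·(cos 113°, sin 113°) = (31.3, 46.8). KE ⟂ EH; with |EH| = 18.0 on the left of KE, H = E + 18.0·(-0.922, -0.388) = (14.7, 39.8). Then |NH| = |H − N| = 42.4.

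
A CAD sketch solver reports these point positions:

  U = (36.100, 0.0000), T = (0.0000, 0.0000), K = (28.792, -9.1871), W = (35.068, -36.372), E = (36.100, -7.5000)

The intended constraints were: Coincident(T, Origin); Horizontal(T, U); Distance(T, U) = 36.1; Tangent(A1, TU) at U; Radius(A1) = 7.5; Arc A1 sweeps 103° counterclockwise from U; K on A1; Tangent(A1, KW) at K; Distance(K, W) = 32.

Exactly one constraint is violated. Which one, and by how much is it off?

Distance(K, W) = 32 — off by 4.10.

T = (0.00, 0.00) ✓; T.y = 0.00, U.y = 0.00 ✓; |TU| = 36.10 ✓; ∠(EU, UT) = 90.00° ✓; |EU| = 7.500 ✓; bearing(E→K) − bearing(E→U) = 103.0° ✓; |EK| = 7.500 ✓; ∠(EK, KW) = 90.00° ✓; |KW| = 27.90 ✗.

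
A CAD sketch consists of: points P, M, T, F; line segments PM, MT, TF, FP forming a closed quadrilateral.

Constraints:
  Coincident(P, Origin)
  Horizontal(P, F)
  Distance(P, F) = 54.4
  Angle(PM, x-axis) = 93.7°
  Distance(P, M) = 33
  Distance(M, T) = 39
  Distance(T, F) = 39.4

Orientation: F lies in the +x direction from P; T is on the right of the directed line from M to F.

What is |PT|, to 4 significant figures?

15.20

Checks: |MT| = 39.00 ✓; |TF| = 39.40 ✓.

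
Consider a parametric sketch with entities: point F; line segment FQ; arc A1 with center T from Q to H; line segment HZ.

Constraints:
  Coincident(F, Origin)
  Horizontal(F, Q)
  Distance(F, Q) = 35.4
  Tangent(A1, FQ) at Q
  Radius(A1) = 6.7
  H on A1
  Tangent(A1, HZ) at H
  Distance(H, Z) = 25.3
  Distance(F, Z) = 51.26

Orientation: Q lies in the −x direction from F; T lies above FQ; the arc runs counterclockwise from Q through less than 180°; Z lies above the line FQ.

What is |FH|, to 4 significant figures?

30.77

Checks: F.y = 0.00, Q.y = 0.00 ✓; |TH| = 6.700 ✓; ∠(TH, HZ) = 90.00° ✓; |HZ| = 25.30 ✓; |FZ| = 51.26 ✓.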